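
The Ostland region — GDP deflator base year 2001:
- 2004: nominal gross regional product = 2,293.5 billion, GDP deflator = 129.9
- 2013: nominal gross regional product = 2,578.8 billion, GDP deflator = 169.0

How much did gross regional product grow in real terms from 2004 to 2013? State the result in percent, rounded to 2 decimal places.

Real gross regional product 2004 = 2293.5 / 1.299 = 1765.59.
Real gross regional product 2013 = 2578.8 / 1.690 = 1525.92.
Real growth = 1525.92 / 1765.59 − 1 = -0.1357.

-13.57%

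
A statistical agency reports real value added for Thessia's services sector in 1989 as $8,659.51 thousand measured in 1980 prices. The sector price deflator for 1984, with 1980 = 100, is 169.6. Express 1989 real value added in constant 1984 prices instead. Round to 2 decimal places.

Real value added in 1984 prices = Real value added in 1980 prices × (P_1984/P_1980) = 8659.51 × 1.696 = 14686.53.

$14,686.53 thousand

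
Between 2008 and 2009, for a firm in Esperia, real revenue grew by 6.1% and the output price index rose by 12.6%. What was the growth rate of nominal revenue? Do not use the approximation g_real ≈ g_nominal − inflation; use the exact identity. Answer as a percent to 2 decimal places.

19.47%

(1 + g_nom) = (1 + g_real)(1 + π) = 1.0610 × 1.1260 = 1.19469.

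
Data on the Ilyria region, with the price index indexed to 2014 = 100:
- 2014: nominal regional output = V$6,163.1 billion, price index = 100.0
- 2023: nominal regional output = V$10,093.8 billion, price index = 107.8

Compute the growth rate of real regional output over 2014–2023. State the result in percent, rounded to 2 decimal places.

Deflate each year: 2014 → 6163.1/1.000 = 6163.10; 2023 → 10093.8/1.078 = 9363.45.
So real regional output changed by 9363.45/6163.10 − 1 = 0.5193, i.e. 51.93%.

51.93%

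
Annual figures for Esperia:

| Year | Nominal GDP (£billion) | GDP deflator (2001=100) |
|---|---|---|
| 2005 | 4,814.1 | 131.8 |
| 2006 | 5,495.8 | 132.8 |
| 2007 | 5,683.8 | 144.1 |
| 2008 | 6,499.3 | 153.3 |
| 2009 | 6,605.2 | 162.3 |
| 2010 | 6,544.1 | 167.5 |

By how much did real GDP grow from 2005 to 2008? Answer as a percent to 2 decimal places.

16.07%

Real GDP 2005 = 4814.1/1.318 = 3652.58.
Real GDP 2008 = 6499.3/1.533 = 4239.60.
Change = 4239.60/3652.58 − 1 = 0.1607.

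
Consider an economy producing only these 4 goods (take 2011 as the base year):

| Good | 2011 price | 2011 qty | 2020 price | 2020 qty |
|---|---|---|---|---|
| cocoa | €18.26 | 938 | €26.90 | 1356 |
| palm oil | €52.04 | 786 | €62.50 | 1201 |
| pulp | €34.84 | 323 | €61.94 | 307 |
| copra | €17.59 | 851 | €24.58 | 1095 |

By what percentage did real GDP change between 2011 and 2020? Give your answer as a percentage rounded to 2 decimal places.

Real GDP 2011 = Nominal GDP 2011 = 18.26·938 + 52.04·786 + 34.84·323 + 17.59·851 = 84253.73.
Real GDP 2020 (at 2011 prices) = 18.26·1356 + 52.04·1201 + 34.84·307 + 17.59·1095 = 117217.53.
Real growth = 117217.53/84253.73 − 1 = 0.3912.

39.12%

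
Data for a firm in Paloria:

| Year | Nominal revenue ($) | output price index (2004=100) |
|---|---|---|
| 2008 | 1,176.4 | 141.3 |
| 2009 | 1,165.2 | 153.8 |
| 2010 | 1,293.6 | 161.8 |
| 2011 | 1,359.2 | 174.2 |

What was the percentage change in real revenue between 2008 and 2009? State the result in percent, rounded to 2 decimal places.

Real revenue 2008 = 1176.4/1.413 = 832.55.
Real revenue 2009 = 1165.2/1.538 = 757.61.
Change = 757.61/832.55 − 1 = -0.0900.

-9.00%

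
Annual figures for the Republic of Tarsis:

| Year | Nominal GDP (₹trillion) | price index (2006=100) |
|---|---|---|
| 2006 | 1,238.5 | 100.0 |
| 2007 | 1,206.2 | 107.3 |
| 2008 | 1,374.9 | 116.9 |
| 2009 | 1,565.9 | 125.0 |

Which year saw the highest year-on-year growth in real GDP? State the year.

2009

2007: real = 1206.2/1.073 = 1124.14; growth vs 2006 (1238.50) = -9.23%.
2008: real = 1374.9/1.169 = 1176.13; growth vs 2007 (1124.14) = 4.62%.
2009: real = 1565.9/1.250 = 1252.72; growth vs 2008 (1176.13) = 6.51%.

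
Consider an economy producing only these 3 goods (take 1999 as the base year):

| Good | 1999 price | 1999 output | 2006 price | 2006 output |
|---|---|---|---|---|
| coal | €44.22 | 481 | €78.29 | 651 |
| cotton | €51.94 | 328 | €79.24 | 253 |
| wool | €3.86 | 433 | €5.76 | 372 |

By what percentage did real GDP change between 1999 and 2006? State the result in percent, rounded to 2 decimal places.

Real GDP 1999 = Nominal GDP 1999 = 44.22·481 + 51.94·328 + 3.86·433 = 39977.52.
Real GDP 2006 (at 1999 prices) = 44.22·651 + 51.94·253 + 3.86·372 = 43363.96.
Real growth = 43363.96/39977.52 − 1 = 0.0847.

8.47%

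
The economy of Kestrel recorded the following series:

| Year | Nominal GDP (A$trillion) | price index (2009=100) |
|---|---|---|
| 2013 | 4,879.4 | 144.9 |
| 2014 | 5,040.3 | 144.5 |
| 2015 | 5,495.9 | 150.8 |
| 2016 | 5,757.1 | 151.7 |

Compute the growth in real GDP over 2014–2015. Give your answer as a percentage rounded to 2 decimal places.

Real GDP 2014 = 5040.3/1.445 = 3488.10.
Real GDP 2015 = 5495.9/1.508 = 3644.50.
Change = 3644.50/3488.10 − 1 = 0.0448.

4.48%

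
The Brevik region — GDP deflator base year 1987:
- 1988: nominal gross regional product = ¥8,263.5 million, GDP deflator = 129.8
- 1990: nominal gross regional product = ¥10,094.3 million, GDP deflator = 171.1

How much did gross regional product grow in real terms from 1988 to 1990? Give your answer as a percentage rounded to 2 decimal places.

Real gross regional product 1988 = 8263.5 / 1.298 = 6366.33.
Real gross regional product 1990 = 10094.3 / 1.711 = 5899.65.
Real growth = 5899.65 / 6366.33 − 1 = -0.0733.

-7.33%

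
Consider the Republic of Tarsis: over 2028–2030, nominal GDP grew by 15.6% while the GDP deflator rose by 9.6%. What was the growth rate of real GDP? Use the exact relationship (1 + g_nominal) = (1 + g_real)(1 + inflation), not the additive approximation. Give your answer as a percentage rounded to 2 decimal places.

(1 + g_nom) = (1 + g_real)(1 + π), so g_real = 1.1560 / 1.0960 − 1 = 0.05474.

5.47%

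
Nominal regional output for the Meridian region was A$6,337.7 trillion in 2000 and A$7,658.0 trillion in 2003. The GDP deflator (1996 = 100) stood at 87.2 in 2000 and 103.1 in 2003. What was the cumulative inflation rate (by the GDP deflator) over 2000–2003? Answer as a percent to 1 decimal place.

18.2%

Price-level change = 103.1 / 87.2 − 1 = 0.1823.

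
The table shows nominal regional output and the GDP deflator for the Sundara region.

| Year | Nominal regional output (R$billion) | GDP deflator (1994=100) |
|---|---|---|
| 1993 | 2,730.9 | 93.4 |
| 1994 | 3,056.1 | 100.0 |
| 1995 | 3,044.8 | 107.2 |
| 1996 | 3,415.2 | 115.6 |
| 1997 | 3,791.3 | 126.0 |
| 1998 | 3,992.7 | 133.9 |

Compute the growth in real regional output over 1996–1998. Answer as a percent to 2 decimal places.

Real regional output 1996 = 3415.2/1.156 = 2954.33.
Real regional output 1998 = 3992.7/1.339 = 2981.85.
Change = 2981.85/2954.33 − 1 = 0.0093.

0.93%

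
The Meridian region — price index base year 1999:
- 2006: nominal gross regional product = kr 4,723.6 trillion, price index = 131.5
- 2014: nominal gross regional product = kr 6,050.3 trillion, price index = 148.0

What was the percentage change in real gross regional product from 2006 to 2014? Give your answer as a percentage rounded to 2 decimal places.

Deflate each year: 2006 → 4723.6/1.315 = 3592.09; 2014 → 6050.3/1.480 = 4088.04.
So real gross regional product changed by 4088.04/3592.09 − 1 = 0.1381, i.e. 13.81%.

13.81%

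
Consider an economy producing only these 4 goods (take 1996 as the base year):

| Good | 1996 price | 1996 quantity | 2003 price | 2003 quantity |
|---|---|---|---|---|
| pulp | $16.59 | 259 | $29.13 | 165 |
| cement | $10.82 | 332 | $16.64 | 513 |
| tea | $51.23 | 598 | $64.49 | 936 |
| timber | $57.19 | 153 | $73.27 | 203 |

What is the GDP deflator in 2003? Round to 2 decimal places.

130.55

Nominal GDP 2003 = 29.13·165 + 16.64·513 + 64.49·936 + 73.27·203 = 88579.22.
Real GDP 2003 (at 1996 prices) = 16.59·165 + 10.82·513 + 51.23·936 + 57.19·203 = 67848.86.
Deflator = Nominal/Real × 100 = 88579.22/67848.86 × 100 = 130.554.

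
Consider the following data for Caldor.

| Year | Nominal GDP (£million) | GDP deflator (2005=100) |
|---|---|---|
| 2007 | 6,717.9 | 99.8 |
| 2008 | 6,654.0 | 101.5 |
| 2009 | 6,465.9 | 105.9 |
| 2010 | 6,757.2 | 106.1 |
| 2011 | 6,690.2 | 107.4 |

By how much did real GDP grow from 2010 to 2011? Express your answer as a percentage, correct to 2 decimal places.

-2.19%

Real GDP 2010 = 6757.2/1.061 = 6368.71.
Real GDP 2011 = 6690.2/1.074 = 6229.24.
Change = 6229.24/6368.71 − 1 = -0.0219.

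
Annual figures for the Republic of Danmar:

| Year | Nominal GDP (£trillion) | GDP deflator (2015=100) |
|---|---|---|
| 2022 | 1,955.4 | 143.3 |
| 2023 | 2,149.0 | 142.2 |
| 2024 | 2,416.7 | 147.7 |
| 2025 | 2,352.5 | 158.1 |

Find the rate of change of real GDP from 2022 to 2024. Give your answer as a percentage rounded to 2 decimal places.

Real GDP 2022 = 1955.4/1.433 = 1364.55.
Real GDP 2024 = 2416.7/1.477 = 1636.22.
Change = 1636.22/1364.55 − 1 = 0.1991.

19.91%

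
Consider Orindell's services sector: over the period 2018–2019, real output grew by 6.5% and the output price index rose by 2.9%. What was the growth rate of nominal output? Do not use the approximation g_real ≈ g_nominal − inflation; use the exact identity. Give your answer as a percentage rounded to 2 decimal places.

(1 + g_nom) = (1 + g_real)(1 + π) = 1.0650 × 1.0290 = 1.09589.

9.59%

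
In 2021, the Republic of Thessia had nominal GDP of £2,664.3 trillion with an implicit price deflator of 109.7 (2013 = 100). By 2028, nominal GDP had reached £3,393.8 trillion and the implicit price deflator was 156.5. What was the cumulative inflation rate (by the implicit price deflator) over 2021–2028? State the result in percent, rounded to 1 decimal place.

42.7%

Price-level change = 156.5 / 109.7 − 1 = 0.4266.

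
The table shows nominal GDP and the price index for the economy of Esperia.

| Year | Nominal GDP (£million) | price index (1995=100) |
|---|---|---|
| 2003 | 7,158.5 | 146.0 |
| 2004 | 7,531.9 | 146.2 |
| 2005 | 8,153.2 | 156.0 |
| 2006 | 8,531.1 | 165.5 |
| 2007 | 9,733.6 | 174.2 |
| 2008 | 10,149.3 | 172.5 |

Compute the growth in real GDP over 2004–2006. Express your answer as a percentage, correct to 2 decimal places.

0.06%

Real GDP 2004 = 7531.9/1.462 = 5151.78.
Real GDP 2006 = 8531.1/1.655 = 5154.74.
Change = 5154.74/5151.78 − 1 = 0.0006.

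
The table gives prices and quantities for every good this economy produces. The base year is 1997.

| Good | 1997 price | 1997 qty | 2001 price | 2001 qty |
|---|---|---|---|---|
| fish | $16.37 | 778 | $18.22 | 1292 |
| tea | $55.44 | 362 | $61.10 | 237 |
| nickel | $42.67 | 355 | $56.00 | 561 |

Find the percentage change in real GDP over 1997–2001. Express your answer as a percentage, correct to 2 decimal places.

21.43%

Real GDP 1997 = Nominal GDP 1997 = 16.37·778 + 55.44·362 + 42.67·355 = 47952.99.
Real GDP 2001 (at 1997 prices) = 16.37·1292 + 55.44·237 + 42.67·561 = 58227.19.
Real growth = 58227.19/47952.99 − 1 = 0.2143.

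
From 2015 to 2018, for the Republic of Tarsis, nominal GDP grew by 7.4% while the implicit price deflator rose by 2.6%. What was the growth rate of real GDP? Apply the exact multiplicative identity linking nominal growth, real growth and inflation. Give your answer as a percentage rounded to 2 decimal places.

4.68%

(1 + g_nom) = (1 + g_real)(1 + π), so g_real = 1.0740 / 1.0260 − 1 = 0.04678.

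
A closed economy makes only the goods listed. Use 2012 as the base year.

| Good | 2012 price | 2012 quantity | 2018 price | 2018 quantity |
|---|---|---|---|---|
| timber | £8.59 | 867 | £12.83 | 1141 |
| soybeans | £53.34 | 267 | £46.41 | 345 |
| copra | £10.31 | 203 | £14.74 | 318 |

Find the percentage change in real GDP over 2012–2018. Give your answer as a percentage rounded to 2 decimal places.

Real GDP 2012 = Nominal GDP 2012 = 8.59·867 + 53.34·267 + 10.31·203 = 23782.24.
Real GDP 2018 (at 2012 prices) = 8.59·1141 + 53.34·345 + 10.31·318 = 31482.07.
Real growth = 31482.07/23782.24 − 1 = 0.3238.

32.38%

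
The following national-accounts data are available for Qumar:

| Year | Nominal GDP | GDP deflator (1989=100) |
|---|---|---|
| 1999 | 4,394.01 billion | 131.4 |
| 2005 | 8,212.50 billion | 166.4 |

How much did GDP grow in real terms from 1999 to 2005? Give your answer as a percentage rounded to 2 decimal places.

Deflate each year: 1999 → 4394.01/1.314 = 3344.00; 2005 → 8212.50/1.664 = 4935.40.
So real GDP changed by 4935.40/3344.00 − 1 = 0.4759, i.e. 47.59%.

47.59%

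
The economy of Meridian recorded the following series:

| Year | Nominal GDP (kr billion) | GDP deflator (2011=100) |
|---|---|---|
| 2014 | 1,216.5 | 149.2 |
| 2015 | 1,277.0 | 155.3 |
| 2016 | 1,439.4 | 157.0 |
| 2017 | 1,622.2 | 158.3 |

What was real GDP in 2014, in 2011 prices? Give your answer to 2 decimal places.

Real GDP 2014 = 1216.5 / 1.492 = 815.35.

kr 815.35 billion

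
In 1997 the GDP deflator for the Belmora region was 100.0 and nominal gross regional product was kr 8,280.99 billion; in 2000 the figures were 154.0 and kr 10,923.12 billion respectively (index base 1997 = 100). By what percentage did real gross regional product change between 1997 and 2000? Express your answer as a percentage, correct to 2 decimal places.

-14.35%

Real gross regional product 1997 = 8280.99 / 1.000 = 8280.99.
Real gross regional product 2000 = 10923.12 / 1.540 = 7092.94.
Real growth = 7092.94 / 8280.99 − 1 = -0.1435.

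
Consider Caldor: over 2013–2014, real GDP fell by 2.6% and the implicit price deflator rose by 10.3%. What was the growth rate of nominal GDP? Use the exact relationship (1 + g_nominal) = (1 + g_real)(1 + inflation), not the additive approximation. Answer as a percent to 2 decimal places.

(1 + g_nom) = (1 + g_real)(1 + π) = 0.9740 × 1.1030 = 1.07432.

7.43%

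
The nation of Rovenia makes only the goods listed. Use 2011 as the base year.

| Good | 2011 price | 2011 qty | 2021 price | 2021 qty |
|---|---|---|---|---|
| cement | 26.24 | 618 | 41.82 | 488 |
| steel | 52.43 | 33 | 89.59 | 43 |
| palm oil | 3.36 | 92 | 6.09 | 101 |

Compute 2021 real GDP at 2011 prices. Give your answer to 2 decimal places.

15398.97

Real GDP 2021 = Σ (p_2011 × q_2021) = 26.24·488 + 52.43·43 + 3.36·101 = 15398.97.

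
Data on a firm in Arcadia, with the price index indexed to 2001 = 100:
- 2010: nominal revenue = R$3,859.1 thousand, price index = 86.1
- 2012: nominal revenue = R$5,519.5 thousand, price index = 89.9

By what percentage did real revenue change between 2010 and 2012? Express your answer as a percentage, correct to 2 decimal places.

36.98%

Deflate each year: 2010 → 3859.1/0.861 = 4482.11; 2012 → 5519.5/0.899 = 6139.60.
So real revenue changed by 6139.60/4482.11 − 1 = 0.3698, i.e. 36.98%.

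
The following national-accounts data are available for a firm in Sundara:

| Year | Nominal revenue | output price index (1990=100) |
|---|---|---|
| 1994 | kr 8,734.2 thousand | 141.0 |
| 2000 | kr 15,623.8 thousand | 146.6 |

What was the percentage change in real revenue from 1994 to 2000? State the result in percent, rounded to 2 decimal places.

72.05%

Deflate each year: 1994 → 8734.2/1.410 = 6194.47; 2000 → 15623.8/1.466 = 10657.44.
So real revenue changed by 10657.44/6194.47 − 1 = 0.7205, i.e. 72.05%.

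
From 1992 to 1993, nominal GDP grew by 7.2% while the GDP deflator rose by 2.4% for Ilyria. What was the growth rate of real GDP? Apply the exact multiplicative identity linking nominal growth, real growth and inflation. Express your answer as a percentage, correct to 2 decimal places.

4.69%

(1 + g_nom) = (1 + g_real)(1 + π), so g_real = 1.0720 / 1.0240 − 1 = 0.04688.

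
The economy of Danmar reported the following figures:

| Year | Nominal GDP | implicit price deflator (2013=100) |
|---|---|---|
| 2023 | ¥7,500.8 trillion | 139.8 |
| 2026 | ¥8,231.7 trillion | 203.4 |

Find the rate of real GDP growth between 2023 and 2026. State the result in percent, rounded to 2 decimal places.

Real GDP 2023 = 7500.8 / 1.398 = 5365.38.
Real GDP 2026 = 8231.7 / 2.034 = 4047.05.
Real growth = 4047.05 / 5365.38 − 1 = -0.2457.

-24.57%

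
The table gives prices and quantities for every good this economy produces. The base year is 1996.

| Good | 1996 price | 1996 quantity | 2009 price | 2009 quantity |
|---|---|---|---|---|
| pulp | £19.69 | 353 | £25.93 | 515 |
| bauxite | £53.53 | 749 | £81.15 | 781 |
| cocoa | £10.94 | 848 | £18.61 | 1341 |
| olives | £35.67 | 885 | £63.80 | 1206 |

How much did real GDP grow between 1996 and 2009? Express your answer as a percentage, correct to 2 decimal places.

Real GDP 1996 = Nominal GDP 1996 = 19.69·353 + 53.53·749 + 10.94·848 + 35.67·885 = 87889.61.
Real GDP 2009 (at 1996 prices) = 19.69·515 + 53.53·781 + 10.94·1341 + 35.67·1206 = 109635.84.
Real growth = 109635.84/87889.61 − 1 = 0.2474.

24.74%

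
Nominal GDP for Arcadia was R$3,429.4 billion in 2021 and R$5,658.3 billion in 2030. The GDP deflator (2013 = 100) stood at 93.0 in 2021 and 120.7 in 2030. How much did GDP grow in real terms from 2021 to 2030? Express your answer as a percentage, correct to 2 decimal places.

Real GDP 2021 = 3429.4 / 0.930 = 3687.53.
Real GDP 2030 = 5658.3 / 1.207 = 4687.90.
Real growth = 4687.90 / 3687.53 − 1 = 0.2713.

27.13%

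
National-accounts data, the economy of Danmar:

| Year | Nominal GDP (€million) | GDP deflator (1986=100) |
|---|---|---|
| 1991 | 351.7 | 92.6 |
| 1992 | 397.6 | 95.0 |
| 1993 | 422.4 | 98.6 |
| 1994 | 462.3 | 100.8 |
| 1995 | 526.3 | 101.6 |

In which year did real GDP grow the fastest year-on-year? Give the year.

1992: real = 397.6/0.950 = 418.53; growth vs 1991 (379.81) = 10.19%.
1993: real = 422.4/0.986 = 428.40; growth vs 1992 (418.53) = 2.36%.
1994: real = 462.3/1.008 = 458.63; growth vs 1993 (428.40) = 7.06%.
1995: real = 526.3/1.016 = 518.01; growth vs 1994 (458.63) = 12.95%.

1995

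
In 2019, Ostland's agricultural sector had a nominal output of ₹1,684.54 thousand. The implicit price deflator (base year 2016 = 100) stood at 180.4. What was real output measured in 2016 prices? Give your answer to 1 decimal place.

Real output = Nominal / (implicit price deflator/100) = 1684.54 / 1.804 = 933.78.

₹933.8 thousand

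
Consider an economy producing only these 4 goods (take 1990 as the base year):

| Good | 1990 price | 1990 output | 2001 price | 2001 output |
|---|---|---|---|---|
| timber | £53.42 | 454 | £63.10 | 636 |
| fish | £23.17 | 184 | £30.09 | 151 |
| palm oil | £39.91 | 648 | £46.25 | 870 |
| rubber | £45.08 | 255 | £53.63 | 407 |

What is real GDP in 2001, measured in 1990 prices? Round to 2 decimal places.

Real GDP 2001 = Σ (p_1990 × q_2001) = 53.42·636 + 23.17·151 + 39.91·870 + 45.08·407 = 90543.05.

£90543.05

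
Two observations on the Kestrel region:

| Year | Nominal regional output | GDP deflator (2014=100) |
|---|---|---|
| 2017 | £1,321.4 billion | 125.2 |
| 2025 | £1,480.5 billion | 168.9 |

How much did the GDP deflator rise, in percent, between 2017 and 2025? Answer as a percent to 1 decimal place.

Price-level change = 168.9 / 125.2 − 1 = 0.3490.

34.9%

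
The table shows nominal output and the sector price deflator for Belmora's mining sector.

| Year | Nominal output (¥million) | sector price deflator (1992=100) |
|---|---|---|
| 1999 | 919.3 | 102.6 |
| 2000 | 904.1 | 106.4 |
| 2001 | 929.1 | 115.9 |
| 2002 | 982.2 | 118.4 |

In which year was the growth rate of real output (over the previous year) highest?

2000: real = 904.1/1.064 = 849.72; growth vs 1999 (896.00) = -5.17%.
2001: real = 929.1/1.159 = 801.64; growth vs 2000 (849.72) = -5.66%.
2002: real = 982.2/1.184 = 829.56; growth vs 2001 (801.64) = 3.48%.

2002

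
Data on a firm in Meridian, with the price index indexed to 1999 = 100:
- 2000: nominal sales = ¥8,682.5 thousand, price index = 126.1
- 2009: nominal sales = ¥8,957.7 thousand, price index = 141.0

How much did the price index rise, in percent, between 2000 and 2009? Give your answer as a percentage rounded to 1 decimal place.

11.8%

Price-level change = 141.0 / 126.1 − 1 = 0.1182.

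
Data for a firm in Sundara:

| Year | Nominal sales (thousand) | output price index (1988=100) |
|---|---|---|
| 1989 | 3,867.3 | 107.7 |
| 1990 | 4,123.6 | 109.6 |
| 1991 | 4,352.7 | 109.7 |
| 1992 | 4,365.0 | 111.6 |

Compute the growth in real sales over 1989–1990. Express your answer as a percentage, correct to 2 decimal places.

4.78%

Real sales 1989 = 3867.3/1.077 = 3590.81.
Real sales 1990 = 4123.6/1.096 = 3762.41.
Change = 3762.41/3590.81 − 1 = 0.0478.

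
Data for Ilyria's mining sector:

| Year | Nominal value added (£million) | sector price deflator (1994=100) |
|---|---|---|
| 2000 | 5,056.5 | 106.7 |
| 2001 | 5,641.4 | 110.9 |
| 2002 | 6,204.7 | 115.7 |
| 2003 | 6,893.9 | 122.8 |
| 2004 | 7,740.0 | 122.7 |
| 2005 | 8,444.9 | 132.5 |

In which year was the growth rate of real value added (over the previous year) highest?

2001: real = 5641.4/1.109 = 5086.93; growth vs 2000 (4738.99) = 7.34%.
2002: real = 6204.7/1.157 = 5362.75; growth vs 2001 (5086.93) = 5.42%.
2003: real = 6893.9/1.228 = 5613.93; growth vs 2002 (5362.75) = 4.68%.
2004: real = 7740.0/1.227 = 6308.07; growth vs 2003 (5613.93) = 12.36%.
2005: real = 8444.9/1.325 = 6373.51; growth vs 2004 (6308.07) = 1.04%.

2004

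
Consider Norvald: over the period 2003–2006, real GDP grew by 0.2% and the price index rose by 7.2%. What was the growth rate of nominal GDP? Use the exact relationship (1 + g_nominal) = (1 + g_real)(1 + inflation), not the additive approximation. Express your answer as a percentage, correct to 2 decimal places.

(1 + g_nom) = (1 + g_real)(1 + π) = 1.0020 × 1.0720 = 1.07414.

7.41%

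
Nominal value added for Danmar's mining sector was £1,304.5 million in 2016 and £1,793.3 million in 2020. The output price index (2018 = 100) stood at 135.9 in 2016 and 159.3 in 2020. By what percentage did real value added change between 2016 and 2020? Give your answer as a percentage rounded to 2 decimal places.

17.28%

Real value added 2016 = 1304.5 / 1.359 = 959.90.
Real value added 2020 = 1793.3 / 1.593 = 1125.74.
Real growth = 1125.74 / 959.90 − 1 = 0.1728.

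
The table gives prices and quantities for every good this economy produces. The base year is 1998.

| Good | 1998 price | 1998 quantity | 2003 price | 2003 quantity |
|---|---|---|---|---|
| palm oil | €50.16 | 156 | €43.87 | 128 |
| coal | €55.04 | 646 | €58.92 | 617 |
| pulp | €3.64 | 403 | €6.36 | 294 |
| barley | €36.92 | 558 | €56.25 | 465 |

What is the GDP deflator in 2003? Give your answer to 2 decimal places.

Nominal GDP 2003 = 43.87·128 + 58.92·617 + 6.36·294 + 56.25·465 = 69995.09.
Real GDP 2003 (at 1998 prices) = 50.16·128 + 55.04·617 + 3.64·294 + 36.92·465 = 58618.12.
Deflator = Nominal/Real × 100 = 69995.09/58618.12 × 100 = 119.409.

119.41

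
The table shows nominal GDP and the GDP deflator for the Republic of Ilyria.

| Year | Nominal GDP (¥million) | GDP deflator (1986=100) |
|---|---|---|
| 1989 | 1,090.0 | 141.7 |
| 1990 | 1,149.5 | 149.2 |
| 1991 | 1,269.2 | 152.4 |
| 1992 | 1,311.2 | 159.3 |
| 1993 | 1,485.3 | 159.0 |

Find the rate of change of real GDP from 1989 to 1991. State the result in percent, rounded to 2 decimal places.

8.27%

Real GDP 1989 = 1090.0/1.417 = 769.23.
Real GDP 1991 = 1269.2/1.524 = 832.81.
Change = 832.81/769.23 − 1 = 0.0827.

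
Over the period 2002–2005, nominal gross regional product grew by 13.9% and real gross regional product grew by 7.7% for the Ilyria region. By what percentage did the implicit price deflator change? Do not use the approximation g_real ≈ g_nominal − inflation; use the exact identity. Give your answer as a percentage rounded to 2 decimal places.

(1 + g_nom) = (1 + g_real)(1 + π), so π = 1.1390 / 1.0770 − 1 = 0.05757.

5.76%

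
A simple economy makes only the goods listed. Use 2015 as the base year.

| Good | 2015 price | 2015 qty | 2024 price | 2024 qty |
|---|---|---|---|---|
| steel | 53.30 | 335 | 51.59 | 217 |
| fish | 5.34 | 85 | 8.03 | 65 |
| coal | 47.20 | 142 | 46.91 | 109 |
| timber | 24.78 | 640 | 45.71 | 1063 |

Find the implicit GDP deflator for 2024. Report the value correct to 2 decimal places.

Nominal GDP 2024 = 51.59·217 + 8.03·65 + 46.91·109 + 45.71·1063 = 65419.90.
Real GDP 2024 (at 2015 prices) = 53.30·217 + 5.34·65 + 47.20·109 + 24.78·1063 = 43399.14.
Deflator = Nominal/Real × 100 = 65419.90/43399.14 × 100 = 150.740.

150.74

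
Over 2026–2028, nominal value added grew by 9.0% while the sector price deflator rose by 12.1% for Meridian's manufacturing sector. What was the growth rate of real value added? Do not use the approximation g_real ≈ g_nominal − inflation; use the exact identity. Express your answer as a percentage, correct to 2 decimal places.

(1 + g_nom) = (1 + g_real)(1 + π), so g_real = 1.0900 / 1.1210 − 1 = -0.02765.

-2.77%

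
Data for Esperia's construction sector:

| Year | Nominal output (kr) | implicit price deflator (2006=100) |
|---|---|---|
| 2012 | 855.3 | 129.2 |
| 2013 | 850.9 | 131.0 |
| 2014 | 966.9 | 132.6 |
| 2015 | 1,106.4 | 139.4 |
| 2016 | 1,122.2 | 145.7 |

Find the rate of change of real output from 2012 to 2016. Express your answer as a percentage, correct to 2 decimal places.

16.35%

Real output 2012 = 855.3/1.292 = 662.00.
Real output 2016 = 1122.2/1.457 = 770.21.
Change = 770.21/662.00 − 1 = 0.1635.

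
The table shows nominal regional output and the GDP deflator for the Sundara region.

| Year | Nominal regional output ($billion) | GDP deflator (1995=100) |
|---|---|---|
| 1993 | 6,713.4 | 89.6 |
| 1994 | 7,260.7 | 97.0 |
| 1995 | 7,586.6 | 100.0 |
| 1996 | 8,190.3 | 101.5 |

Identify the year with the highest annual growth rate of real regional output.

1996

1994: real = 7260.7/0.970 = 7485.26; growth vs 1993 (7492.63) = -0.10%.
1995: real = 7586.6/1.000 = 7586.60; growth vs 1994 (7485.26) = 1.35%.
1996: real = 8190.3/1.015 = 8069.26; growth vs 1995 (7586.60) = 6.36%.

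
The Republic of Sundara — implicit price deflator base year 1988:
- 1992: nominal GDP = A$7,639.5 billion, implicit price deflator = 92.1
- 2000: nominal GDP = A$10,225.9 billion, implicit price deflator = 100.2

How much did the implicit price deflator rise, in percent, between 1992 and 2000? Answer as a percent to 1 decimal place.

8.8%

Price-level change = 100.2 / 92.1 − 1 = 0.0879.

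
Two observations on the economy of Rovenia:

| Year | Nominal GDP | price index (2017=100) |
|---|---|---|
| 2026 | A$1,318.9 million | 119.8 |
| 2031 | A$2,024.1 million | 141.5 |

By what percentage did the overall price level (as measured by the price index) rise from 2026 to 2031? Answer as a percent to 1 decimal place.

Price-level change = 141.5 / 119.8 − 1 = 0.1811.

18.1%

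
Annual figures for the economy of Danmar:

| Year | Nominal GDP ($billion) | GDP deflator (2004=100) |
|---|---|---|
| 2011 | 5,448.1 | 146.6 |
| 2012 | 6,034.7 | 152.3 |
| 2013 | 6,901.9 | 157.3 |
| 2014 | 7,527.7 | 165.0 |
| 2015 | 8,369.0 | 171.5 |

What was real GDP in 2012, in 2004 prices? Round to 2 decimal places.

$3,962.38 billion

Real GDP 2012 = 6034.7 / 1.523 = 3962.38.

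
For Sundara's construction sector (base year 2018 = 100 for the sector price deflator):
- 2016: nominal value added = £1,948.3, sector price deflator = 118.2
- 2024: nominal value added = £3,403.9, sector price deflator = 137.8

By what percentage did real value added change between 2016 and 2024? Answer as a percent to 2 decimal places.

Deflate each year: 2016 → 1948.3/1.182 = 1648.31; 2024 → 3403.9/1.378 = 2470.17.
So real value added changed by 2470.17/1648.31 − 1 = 0.4986, i.e. 49.86%.

49.86%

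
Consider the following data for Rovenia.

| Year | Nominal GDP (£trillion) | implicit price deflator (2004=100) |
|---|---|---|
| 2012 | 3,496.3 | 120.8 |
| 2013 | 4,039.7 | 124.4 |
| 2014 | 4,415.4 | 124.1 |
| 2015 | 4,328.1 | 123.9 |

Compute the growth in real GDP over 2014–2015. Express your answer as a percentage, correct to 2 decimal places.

Real GDP 2014 = 4415.4/1.241 = 3557.94.
Real GDP 2015 = 4328.1/1.239 = 3493.22.
Change = 3493.22/3557.94 − 1 = -0.0182.

-1.82%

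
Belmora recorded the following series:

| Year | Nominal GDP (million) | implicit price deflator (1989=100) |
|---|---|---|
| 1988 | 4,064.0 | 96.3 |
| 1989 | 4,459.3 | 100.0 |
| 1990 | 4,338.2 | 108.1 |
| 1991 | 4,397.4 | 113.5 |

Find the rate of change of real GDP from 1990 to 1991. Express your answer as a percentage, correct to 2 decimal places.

Real GDP 1990 = 4338.2/1.081 = 4013.14.
Real GDP 1991 = 4397.4/1.135 = 3874.36.
Change = 3874.36/4013.14 − 1 = -0.0346.

-3.46%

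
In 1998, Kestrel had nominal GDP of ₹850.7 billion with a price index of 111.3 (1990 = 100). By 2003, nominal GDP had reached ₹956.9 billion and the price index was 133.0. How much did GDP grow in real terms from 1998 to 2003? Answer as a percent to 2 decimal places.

Real GDP 1998 = 850.7 / 1.113 = 764.33.
Real GDP 2003 = 956.9 / 1.330 = 719.47.
Real growth = 719.47 / 764.33 − 1 = -0.0587.

-5.87%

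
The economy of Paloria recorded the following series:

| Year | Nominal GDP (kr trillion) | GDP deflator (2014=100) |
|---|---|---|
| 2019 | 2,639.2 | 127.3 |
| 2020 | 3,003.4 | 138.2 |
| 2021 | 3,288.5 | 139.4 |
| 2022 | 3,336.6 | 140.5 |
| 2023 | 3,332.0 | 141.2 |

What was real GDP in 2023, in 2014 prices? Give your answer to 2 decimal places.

kr 2,359.77 trillion

Real GDP 2023 = 3332.0 / 1.412 = 2359.77.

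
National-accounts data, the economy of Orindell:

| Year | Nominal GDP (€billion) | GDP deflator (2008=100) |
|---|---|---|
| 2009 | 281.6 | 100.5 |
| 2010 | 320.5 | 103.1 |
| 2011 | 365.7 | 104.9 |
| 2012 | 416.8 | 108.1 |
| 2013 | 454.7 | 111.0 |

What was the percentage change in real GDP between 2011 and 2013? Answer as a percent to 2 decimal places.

17.50%

Real GDP 2011 = 365.7/1.049 = 348.62.
Real GDP 2013 = 454.7/1.110 = 409.64.
Change = 409.64/348.62 − 1 = 0.1750.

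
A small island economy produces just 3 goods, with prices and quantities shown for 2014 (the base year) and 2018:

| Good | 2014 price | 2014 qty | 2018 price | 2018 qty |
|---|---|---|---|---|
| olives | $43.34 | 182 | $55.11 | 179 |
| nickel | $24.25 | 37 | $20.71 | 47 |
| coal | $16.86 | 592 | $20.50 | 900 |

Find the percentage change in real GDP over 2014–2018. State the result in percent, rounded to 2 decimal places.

28.27%

Real GDP 2014 = Nominal GDP 2014 = 43.34·182 + 24.25·37 + 16.86·592 = 18766.25.
Real GDP 2018 (at 2014 prices) = 43.34·179 + 24.25·47 + 16.86·900 = 24071.61.
Real growth = 24071.61/18766.25 − 1 = 0.2827.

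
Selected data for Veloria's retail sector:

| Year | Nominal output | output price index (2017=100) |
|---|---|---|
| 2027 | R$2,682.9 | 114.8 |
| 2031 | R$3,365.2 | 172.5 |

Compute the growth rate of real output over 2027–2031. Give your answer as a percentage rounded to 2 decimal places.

-16.52%

Real output 2027 = 2682.9 / 1.148 = 2337.02.
Real output 2031 = 3365.2 / 1.725 = 1950.84.
Real growth = 1950.84 / 2337.02 − 1 = -0.1652.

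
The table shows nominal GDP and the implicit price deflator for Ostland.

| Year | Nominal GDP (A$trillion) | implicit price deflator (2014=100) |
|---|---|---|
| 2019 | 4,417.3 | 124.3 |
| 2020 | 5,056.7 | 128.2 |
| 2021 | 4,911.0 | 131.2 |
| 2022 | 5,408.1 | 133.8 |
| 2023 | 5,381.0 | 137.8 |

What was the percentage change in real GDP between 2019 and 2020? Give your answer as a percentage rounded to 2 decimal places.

Real GDP 2019 = 4417.3/1.243 = 3553.74.
Real GDP 2020 = 5056.7/1.282 = 3944.38.
Change = 3944.38/3553.74 − 1 = 0.1099.

10.99%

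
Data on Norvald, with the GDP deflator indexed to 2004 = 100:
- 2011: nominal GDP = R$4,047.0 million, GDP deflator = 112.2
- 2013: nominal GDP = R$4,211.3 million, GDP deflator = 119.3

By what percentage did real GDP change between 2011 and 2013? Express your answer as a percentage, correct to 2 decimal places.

Deflate each year: 2011 → 4047.0/1.122 = 3606.95; 2013 → 4211.3/1.193 = 3530.01.
So real GDP changed by 3530.01/3606.95 − 1 = -0.0213, i.e. -2.13%.

-2.13%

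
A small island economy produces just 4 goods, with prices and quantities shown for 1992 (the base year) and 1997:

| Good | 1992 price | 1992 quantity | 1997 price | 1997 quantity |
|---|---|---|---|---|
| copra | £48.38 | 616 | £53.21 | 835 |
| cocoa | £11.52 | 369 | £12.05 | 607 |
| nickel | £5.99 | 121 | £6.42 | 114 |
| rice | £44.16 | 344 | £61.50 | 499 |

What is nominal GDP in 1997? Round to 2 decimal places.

£83165.08

Nominal GDP 1997 = Σ (p_1997 × q_1997) = 53.21·835 + 12.05·607 + 6.42·114 + 61.50·499 = 83165.08.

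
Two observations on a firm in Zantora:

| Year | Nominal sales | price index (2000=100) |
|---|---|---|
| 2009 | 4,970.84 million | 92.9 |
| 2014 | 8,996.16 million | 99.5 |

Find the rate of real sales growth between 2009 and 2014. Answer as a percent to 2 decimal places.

68.97%

Real sales 2009 = 4970.84 / 0.929 = 5350.74.
Real sales 2014 = 8996.16 / 0.995 = 9041.37.
Real growth = 9041.37 / 5350.74 − 1 = 0.6897.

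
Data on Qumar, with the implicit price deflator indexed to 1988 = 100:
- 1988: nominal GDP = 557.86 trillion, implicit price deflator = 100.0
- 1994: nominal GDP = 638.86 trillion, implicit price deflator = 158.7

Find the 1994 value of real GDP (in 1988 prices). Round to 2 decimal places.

402.56 trillion

Real GDP = Nominal / (implicit price deflator/100) = 638.86 / 1.587 = 402.56.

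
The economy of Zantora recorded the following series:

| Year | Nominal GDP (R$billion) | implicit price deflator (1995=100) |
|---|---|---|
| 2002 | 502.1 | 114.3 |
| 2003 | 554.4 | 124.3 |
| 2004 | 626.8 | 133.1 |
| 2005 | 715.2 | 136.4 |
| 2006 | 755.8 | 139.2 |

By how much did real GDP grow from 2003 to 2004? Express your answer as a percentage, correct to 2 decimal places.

Real GDP 2003 = 554.4/1.243 = 446.02.
Real GDP 2004 = 626.8/1.331 = 470.92.
Change = 470.92/446.02 − 1 = 0.0558.

5.58%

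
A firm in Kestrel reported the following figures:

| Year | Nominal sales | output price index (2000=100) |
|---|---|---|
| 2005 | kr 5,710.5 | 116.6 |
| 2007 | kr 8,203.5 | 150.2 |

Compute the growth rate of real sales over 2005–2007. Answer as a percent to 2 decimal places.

Deflate each year: 2005 → 5710.5/1.166 = 4897.51; 2007 → 8203.5/1.502 = 5461.72.
So real sales changed by 5461.72/4897.51 − 1 = 0.1152, i.e. 11.52%.

11.52%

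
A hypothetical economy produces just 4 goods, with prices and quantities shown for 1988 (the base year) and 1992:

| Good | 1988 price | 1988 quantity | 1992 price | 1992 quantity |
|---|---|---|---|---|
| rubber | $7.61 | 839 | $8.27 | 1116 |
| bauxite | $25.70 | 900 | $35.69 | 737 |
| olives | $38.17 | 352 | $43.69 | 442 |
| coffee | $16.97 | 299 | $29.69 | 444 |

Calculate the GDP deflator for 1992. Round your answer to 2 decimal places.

Nominal GDP 1992 = 8.27·1116 + 35.69·737 + 43.69·442 + 29.69·444 = 68026.19.
Real GDP 1992 (at 1988 prices) = 7.61·1116 + 25.70·737 + 38.17·442 + 16.97·444 = 51839.48.
Deflator = Nominal/Real × 100 = 68026.19/51839.48 × 100 = 131.225.

131.22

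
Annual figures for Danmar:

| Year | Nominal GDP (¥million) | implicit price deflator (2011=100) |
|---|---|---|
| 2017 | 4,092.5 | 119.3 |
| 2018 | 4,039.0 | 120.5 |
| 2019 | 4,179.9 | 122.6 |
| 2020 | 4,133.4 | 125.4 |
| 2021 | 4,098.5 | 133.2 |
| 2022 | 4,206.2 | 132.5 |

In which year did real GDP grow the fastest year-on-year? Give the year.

2018: real = 4039.0/1.205 = 3351.87; growth vs 2017 (3430.43) = -2.29%.
2019: real = 4179.9/1.226 = 3409.38; growth vs 2018 (3351.87) = 1.72%.
2020: real = 4133.4/1.254 = 3296.17; growth vs 2019 (3409.38) = -3.32%.
2021: real = 4098.5/1.332 = 3076.95; growth vs 2020 (3296.17) = -6.65%.
2022: real = 4206.2/1.325 = 3174.49; growth vs 2021 (3076.95) = 3.17%.

2022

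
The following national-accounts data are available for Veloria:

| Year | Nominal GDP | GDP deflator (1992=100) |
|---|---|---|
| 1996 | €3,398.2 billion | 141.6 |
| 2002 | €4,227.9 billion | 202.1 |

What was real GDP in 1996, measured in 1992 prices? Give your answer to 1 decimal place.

€2,399.9 billion

Real GDP = Nominal / (GDP deflator/100) = 3398.2 / 1.416 = 2399.86.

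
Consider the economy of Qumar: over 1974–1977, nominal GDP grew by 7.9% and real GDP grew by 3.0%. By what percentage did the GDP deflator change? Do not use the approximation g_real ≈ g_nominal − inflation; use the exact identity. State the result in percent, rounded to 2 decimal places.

4.76%

(1 + g_nom) = (1 + g_real)(1 + π), so π = 1.0790 / 1.0300 − 1 = 0.04757.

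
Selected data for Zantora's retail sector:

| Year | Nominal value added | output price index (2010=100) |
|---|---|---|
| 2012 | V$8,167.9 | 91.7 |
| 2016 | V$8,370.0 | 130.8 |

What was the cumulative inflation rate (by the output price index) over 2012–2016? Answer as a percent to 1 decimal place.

42.6%

Price-level change = 130.8 / 91.7 − 1 = 0.4264.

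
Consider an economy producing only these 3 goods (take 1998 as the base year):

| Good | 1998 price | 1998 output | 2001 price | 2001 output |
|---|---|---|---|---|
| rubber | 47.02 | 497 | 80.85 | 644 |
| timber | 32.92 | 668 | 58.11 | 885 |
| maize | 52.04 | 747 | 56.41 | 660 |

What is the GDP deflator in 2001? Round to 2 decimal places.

150.09

Nominal GDP 2001 = 80.85·644 + 58.11·885 + 56.41·660 = 140725.35.
Real GDP 2001 (at 1998 prices) = 47.02·644 + 32.92·885 + 52.04·660 = 93761.48.
Deflator = Nominal/Real × 100 = 140725.35/93761.48 × 100 = 150.089.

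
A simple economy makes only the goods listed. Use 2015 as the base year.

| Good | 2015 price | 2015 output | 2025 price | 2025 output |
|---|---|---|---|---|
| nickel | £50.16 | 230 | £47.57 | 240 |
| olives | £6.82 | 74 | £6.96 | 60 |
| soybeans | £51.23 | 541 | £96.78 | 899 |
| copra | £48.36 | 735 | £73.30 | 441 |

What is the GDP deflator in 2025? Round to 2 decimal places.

164.31

Nominal GDP 2025 = 47.57·240 + 6.96·60 + 96.78·899 + 73.30·441 = 131164.92.
Real GDP 2025 (at 2015 prices) = 50.16·240 + 6.82·60 + 51.23·899 + 48.36·441 = 79830.13.
Deflator = Nominal/Real × 100 = 131164.92/79830.13 × 100 = 164.305.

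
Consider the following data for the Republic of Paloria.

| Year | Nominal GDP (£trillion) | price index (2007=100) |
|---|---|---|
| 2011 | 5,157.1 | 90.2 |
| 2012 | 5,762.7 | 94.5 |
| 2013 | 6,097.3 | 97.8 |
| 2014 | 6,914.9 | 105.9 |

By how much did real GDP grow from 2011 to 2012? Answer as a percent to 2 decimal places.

Real GDP 2011 = 5157.1/0.902 = 5717.41.
Real GDP 2012 = 5762.7/0.945 = 6098.10.
Change = 6098.10/5717.41 − 1 = 0.0666.

6.66%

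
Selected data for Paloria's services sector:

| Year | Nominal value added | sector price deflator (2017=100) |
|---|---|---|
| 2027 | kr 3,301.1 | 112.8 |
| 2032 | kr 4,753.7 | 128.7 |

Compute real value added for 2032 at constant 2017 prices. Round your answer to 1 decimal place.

Real value added = Nominal / (sector price deflator/100) = 4753.7 / 1.287 = 3693.63.

kr 3,693.6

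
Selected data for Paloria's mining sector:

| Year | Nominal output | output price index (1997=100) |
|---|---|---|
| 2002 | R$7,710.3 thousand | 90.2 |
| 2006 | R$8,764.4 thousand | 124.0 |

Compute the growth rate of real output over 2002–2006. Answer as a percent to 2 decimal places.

-17.31%

Real output 2002 = 7710.3 / 0.902 = 8548.00.
Real output 2006 = 8764.4 / 1.240 = 7068.06.
Real growth = 7068.06 / 8548.00 − 1 = -0.1731.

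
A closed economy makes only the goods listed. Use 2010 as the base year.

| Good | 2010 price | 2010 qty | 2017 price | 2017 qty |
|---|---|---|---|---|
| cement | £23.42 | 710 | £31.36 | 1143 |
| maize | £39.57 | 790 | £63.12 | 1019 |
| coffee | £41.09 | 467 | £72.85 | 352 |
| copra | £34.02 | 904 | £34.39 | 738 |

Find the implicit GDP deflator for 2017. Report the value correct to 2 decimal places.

Nominal GDP 2017 = 31.36·1143 + 63.12·1019 + 72.85·352 + 34.39·738 = 151186.78.
Real GDP 2017 (at 2010 prices) = 23.42·1143 + 39.57·1019 + 41.09·352 + 34.02·738 = 106661.33.
Deflator = Nominal/Real × 100 = 151186.78/106661.33 × 100 = 141.745.

141.74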